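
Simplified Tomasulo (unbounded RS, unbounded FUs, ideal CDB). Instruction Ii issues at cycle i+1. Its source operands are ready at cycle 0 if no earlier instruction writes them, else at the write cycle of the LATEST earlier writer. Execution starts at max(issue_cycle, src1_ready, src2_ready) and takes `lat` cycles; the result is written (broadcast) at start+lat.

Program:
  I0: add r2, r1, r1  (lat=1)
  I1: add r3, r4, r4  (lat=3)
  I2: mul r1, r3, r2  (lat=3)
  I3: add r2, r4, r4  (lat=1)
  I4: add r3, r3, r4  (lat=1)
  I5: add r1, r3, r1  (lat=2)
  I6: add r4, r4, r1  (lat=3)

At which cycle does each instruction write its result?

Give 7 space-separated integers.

I0 add r2: issue@1 deps=(None,None) exec_start@1 write@2
I1 add r3: issue@2 deps=(None,None) exec_start@2 write@5
I2 mul r1: issue@3 deps=(1,0) exec_start@5 write@8
I3 add r2: issue@4 deps=(None,None) exec_start@4 write@5
I4 add r3: issue@5 deps=(1,None) exec_start@5 write@6
I5 add r1: issue@6 deps=(4,2) exec_start@8 write@10
I6 add r4: issue@7 deps=(None,5) exec_start@10 write@13

Answer: 2 5 8 5 6 10 13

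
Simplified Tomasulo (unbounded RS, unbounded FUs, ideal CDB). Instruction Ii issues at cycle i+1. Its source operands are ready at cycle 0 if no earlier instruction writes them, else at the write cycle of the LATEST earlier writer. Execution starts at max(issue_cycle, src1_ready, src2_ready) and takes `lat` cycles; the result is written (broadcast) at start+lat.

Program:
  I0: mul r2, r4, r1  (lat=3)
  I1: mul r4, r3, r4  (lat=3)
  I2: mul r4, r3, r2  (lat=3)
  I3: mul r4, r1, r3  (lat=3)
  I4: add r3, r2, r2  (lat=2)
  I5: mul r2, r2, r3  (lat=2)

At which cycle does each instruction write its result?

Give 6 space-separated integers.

I0 mul r2: issue@1 deps=(None,None) exec_start@1 write@4
I1 mul r4: issue@2 deps=(None,None) exec_start@2 write@5
I2 mul r4: issue@3 deps=(None,0) exec_start@4 write@7
I3 mul r4: issue@4 deps=(None,None) exec_start@4 write@7
I4 add r3: issue@5 deps=(0,0) exec_start@5 write@7
I5 mul r2: issue@6 deps=(0,4) exec_start@7 write@9

Answer: 4 5 7 7 7 9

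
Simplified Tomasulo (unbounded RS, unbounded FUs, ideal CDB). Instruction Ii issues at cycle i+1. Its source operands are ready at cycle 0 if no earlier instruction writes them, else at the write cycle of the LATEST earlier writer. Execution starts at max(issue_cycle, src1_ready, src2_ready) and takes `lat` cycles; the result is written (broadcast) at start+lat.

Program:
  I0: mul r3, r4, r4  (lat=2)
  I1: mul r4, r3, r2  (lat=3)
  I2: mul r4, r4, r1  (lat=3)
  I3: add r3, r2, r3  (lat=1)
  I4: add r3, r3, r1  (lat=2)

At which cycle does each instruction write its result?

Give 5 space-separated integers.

Answer: 3 6 9 5 7

Derivation:
I0 mul r3: issue@1 deps=(None,None) exec_start@1 write@3
I1 mul r4: issue@2 deps=(0,None) exec_start@3 write@6
I2 mul r4: issue@3 deps=(1,None) exec_start@6 write@9
I3 add r3: issue@4 deps=(None,0) exec_start@4 write@5
I4 add r3: issue@5 deps=(3,None) exec_start@5 write@7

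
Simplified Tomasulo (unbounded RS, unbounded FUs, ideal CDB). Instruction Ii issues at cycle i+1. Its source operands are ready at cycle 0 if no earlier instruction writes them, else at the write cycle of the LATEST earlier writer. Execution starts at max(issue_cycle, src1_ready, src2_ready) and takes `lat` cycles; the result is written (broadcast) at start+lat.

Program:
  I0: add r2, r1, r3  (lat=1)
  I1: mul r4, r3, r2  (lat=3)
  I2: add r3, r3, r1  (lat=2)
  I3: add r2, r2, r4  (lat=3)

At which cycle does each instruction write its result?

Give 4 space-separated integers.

I0 add r2: issue@1 deps=(None,None) exec_start@1 write@2
I1 mul r4: issue@2 deps=(None,0) exec_start@2 write@5
I2 add r3: issue@3 deps=(None,None) exec_start@3 write@5
I3 add r2: issue@4 deps=(0,1) exec_start@5 write@8

Answer: 2 5 5 8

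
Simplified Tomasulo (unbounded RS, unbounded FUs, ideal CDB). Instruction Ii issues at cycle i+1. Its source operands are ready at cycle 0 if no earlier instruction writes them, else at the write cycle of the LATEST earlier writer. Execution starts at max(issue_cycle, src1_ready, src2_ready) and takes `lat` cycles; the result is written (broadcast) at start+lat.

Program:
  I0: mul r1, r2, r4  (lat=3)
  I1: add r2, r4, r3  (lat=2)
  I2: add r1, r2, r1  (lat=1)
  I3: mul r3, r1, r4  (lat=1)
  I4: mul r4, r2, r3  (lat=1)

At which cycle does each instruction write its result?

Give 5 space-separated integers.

I0 mul r1: issue@1 deps=(None,None) exec_start@1 write@4
I1 add r2: issue@2 deps=(None,None) exec_start@2 write@4
I2 add r1: issue@3 deps=(1,0) exec_start@4 write@5
I3 mul r3: issue@4 deps=(2,None) exec_start@5 write@6
I4 mul r4: issue@5 deps=(1,3) exec_start@6 write@7

Answer: 4 4 5 6 7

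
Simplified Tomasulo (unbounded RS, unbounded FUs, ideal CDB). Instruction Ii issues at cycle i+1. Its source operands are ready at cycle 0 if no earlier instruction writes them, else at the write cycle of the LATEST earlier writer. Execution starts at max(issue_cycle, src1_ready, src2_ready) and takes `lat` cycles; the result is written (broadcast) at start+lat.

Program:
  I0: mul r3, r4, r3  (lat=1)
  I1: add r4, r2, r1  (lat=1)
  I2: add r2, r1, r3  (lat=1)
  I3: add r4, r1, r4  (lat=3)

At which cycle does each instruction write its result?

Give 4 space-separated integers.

Answer: 2 3 4 7

Derivation:
I0 mul r3: issue@1 deps=(None,None) exec_start@1 write@2
I1 add r4: issue@2 deps=(None,None) exec_start@2 write@3
I2 add r2: issue@3 deps=(None,0) exec_start@3 write@4
I3 add r4: issue@4 deps=(None,1) exec_start@4 write@7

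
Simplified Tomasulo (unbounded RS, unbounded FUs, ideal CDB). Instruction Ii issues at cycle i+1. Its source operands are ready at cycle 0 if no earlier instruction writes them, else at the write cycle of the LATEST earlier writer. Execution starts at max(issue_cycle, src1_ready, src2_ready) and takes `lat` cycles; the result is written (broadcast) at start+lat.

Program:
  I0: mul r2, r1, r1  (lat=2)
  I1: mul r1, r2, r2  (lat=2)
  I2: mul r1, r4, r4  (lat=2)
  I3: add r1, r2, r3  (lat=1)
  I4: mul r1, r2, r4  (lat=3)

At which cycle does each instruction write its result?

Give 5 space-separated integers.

I0 mul r2: issue@1 deps=(None,None) exec_start@1 write@3
I1 mul r1: issue@2 deps=(0,0) exec_start@3 write@5
I2 mul r1: issue@3 deps=(None,None) exec_start@3 write@5
I3 add r1: issue@4 deps=(0,None) exec_start@4 write@5
I4 mul r1: issue@5 deps=(0,None) exec_start@5 write@8

Answer: 3 5 5 5 8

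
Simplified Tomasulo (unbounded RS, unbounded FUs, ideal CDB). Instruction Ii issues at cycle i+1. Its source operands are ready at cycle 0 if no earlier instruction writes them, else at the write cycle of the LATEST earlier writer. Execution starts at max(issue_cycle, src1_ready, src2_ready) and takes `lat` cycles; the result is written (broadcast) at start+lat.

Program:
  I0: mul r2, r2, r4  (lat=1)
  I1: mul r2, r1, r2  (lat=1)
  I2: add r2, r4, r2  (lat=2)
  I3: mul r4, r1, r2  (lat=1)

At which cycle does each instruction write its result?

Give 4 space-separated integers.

Answer: 2 3 5 6

Derivation:
I0 mul r2: issue@1 deps=(None,None) exec_start@1 write@2
I1 mul r2: issue@2 deps=(None,0) exec_start@2 write@3
I2 add r2: issue@3 deps=(None,1) exec_start@3 write@5
I3 mul r4: issue@4 deps=(None,2) exec_start@5 write@6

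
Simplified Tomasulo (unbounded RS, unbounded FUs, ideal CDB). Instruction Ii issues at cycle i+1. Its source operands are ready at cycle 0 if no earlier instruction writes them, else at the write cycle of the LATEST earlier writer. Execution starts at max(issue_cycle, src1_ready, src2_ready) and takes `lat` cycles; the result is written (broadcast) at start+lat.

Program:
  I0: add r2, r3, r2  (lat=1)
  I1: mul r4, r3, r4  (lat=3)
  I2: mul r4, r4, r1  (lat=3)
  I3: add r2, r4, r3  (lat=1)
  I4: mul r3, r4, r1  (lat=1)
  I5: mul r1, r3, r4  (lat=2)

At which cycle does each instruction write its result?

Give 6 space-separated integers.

Answer: 2 5 8 9 9 11

Derivation:
I0 add r2: issue@1 deps=(None,None) exec_start@1 write@2
I1 mul r4: issue@2 deps=(None,None) exec_start@2 write@5
I2 mul r4: issue@3 deps=(1,None) exec_start@5 write@8
I3 add r2: issue@4 deps=(2,None) exec_start@8 write@9
I4 mul r3: issue@5 deps=(2,None) exec_start@8 write@9
I5 mul r1: issue@6 deps=(4,2) exec_start@9 write@11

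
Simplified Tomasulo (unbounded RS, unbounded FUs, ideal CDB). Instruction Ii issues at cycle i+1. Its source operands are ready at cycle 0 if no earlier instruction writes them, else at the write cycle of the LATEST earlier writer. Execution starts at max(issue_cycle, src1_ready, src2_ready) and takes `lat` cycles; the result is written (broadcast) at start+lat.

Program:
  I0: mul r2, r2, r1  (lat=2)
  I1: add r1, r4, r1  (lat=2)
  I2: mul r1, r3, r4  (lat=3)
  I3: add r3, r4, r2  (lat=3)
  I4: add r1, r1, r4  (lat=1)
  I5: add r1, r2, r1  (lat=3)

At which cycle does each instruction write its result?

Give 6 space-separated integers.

Answer: 3 4 6 7 7 10

Derivation:
I0 mul r2: issue@1 deps=(None,None) exec_start@1 write@3
I1 add r1: issue@2 deps=(None,None) exec_start@2 write@4
I2 mul r1: issue@3 deps=(None,None) exec_start@3 write@6
I3 add r3: issue@4 deps=(None,0) exec_start@4 write@7
I4 add r1: issue@5 deps=(2,None) exec_start@6 write@7
I5 add r1: issue@6 deps=(0,4) exec_start@7 write@10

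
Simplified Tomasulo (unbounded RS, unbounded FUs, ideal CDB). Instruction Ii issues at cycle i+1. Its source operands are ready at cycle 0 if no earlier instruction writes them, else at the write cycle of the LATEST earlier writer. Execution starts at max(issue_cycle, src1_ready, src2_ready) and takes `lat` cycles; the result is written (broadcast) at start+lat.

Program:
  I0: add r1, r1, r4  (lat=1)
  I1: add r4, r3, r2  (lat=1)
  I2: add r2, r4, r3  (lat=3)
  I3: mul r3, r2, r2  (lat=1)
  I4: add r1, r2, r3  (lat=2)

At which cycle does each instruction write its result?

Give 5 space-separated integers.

I0 add r1: issue@1 deps=(None,None) exec_start@1 write@2
I1 add r4: issue@2 deps=(None,None) exec_start@2 write@3
I2 add r2: issue@3 deps=(1,None) exec_start@3 write@6
I3 mul r3: issue@4 deps=(2,2) exec_start@6 write@7
I4 add r1: issue@5 deps=(2,3) exec_start@7 write@9

Answer: 2 3 6 7 9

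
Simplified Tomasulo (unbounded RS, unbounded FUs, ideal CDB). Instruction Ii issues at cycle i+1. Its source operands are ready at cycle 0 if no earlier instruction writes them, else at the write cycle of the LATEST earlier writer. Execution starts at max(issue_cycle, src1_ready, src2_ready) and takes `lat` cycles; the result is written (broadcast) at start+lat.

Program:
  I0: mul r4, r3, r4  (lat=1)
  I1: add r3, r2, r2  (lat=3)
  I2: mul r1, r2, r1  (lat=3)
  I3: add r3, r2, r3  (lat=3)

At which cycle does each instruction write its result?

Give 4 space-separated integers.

Answer: 2 5 6 8

Derivation:
I0 mul r4: issue@1 deps=(None,None) exec_start@1 write@2
I1 add r3: issue@2 deps=(None,None) exec_start@2 write@5
I2 mul r1: issue@3 deps=(None,None) exec_start@3 write@6
I3 add r3: issue@4 deps=(None,1) exec_start@5 write@8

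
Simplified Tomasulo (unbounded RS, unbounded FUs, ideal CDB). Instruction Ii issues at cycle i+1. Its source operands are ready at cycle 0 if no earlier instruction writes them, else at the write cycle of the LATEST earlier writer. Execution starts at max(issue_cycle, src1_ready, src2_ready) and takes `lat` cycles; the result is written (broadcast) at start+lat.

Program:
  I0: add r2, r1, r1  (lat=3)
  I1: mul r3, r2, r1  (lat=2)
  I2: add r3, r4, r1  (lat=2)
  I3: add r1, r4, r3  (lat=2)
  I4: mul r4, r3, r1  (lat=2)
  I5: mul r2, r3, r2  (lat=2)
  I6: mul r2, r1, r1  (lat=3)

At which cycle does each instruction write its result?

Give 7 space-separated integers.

I0 add r2: issue@1 deps=(None,None) exec_start@1 write@4
I1 mul r3: issue@2 deps=(0,None) exec_start@4 write@6
I2 add r3: issue@3 deps=(None,None) exec_start@3 write@5
I3 add r1: issue@4 deps=(None,2) exec_start@5 write@7
I4 mul r4: issue@5 deps=(2,3) exec_start@7 write@9
I5 mul r2: issue@6 deps=(2,0) exec_start@6 write@8
I6 mul r2: issue@7 deps=(3,3) exec_start@7 write@10

Answer: 4 6 5 7 9 8 10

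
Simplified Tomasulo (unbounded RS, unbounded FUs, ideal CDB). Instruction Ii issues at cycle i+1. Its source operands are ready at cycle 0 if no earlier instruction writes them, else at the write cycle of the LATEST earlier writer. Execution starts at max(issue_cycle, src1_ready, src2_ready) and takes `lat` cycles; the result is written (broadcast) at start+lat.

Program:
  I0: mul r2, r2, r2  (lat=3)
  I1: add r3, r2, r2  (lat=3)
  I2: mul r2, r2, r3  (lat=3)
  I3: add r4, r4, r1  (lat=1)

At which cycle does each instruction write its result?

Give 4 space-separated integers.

I0 mul r2: issue@1 deps=(None,None) exec_start@1 write@4
I1 add r3: issue@2 deps=(0,0) exec_start@4 write@7
I2 mul r2: issue@3 deps=(0,1) exec_start@7 write@10
I3 add r4: issue@4 deps=(None,None) exec_start@4 write@5

Answer: 4 7 10 5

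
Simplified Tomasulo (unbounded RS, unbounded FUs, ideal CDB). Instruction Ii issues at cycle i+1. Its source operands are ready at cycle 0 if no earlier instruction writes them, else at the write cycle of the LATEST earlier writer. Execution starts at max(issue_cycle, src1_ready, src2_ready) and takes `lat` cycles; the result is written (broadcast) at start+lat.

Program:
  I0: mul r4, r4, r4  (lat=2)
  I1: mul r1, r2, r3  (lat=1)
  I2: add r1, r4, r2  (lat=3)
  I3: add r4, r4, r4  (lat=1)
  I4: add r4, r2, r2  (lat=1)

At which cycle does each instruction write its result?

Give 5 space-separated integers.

Answer: 3 3 6 5 6

Derivation:
I0 mul r4: issue@1 deps=(None,None) exec_start@1 write@3
I1 mul r1: issue@2 deps=(None,None) exec_start@2 write@3
I2 add r1: issue@3 deps=(0,None) exec_start@3 write@6
I3 add r4: issue@4 deps=(0,0) exec_start@4 write@5
I4 add r4: issue@5 deps=(None,None) exec_start@5 write@6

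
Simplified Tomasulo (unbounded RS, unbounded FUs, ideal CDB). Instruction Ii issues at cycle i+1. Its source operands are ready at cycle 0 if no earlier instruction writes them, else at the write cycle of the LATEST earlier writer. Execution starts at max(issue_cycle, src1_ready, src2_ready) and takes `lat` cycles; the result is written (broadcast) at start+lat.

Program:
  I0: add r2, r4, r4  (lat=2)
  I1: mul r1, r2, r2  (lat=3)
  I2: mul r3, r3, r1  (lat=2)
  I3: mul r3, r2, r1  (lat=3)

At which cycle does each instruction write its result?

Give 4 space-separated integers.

Answer: 3 6 8 9

Derivation:
I0 add r2: issue@1 deps=(None,None) exec_start@1 write@3
I1 mul r1: issue@2 deps=(0,0) exec_start@3 write@6
I2 mul r3: issue@3 deps=(None,1) exec_start@6 write@8
I3 mul r3: issue@4 deps=(0,1) exec_start@6 write@9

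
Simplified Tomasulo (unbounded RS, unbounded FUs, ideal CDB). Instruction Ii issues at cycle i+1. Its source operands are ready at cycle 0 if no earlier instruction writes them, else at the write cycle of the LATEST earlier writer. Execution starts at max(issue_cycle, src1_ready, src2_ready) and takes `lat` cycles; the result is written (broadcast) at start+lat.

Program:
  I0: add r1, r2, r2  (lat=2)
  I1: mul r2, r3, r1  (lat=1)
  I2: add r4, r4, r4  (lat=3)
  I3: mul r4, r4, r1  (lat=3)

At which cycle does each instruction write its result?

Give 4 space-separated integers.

Answer: 3 4 6 9

Derivation:
I0 add r1: issue@1 deps=(None,None) exec_start@1 write@3
I1 mul r2: issue@2 deps=(None,0) exec_start@3 write@4
I2 add r4: issue@3 deps=(None,None) exec_start@3 write@6
I3 mul r4: issue@4 deps=(2,0) exec_start@6 write@9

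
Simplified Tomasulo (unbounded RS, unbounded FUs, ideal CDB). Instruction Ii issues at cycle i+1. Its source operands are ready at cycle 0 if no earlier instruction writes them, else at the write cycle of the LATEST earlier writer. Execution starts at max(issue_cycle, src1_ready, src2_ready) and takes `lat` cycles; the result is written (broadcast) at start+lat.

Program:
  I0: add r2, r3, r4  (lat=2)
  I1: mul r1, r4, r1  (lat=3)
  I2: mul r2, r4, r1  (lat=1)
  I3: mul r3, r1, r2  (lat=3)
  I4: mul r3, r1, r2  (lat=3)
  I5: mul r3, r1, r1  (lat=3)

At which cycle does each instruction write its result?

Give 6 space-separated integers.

I0 add r2: issue@1 deps=(None,None) exec_start@1 write@3
I1 mul r1: issue@2 deps=(None,None) exec_start@2 write@5
I2 mul r2: issue@3 deps=(None,1) exec_start@5 write@6
I3 mul r3: issue@4 deps=(1,2) exec_start@6 write@9
I4 mul r3: issue@5 deps=(1,2) exec_start@6 write@9
I5 mul r3: issue@6 deps=(1,1) exec_start@6 write@9

Answer: 3 5 6 9 9 9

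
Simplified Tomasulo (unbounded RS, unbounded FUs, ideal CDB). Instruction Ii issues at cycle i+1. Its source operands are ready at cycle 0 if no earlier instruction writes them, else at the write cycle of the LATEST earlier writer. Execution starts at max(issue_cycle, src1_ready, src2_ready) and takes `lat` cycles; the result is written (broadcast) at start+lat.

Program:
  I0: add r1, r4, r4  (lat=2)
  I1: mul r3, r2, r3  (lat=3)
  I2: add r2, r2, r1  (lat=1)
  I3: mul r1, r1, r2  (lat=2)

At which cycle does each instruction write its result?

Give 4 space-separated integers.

Answer: 3 5 4 6

Derivation:
I0 add r1: issue@1 deps=(None,None) exec_start@1 write@3
I1 mul r3: issue@2 deps=(None,None) exec_start@2 write@5
I2 add r2: issue@3 deps=(None,0) exec_start@3 write@4
I3 mul r1: issue@4 deps=(0,2) exec_start@4 write@6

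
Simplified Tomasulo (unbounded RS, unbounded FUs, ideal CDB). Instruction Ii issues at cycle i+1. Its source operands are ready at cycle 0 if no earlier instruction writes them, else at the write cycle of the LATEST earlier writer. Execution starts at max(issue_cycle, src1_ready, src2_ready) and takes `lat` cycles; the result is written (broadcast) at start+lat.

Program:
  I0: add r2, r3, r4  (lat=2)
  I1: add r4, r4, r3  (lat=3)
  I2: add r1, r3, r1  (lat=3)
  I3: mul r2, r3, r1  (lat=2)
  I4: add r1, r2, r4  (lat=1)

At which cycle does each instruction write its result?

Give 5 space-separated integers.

I0 add r2: issue@1 deps=(None,None) exec_start@1 write@3
I1 add r4: issue@2 deps=(None,None) exec_start@2 write@5
I2 add r1: issue@3 deps=(None,None) exec_start@3 write@6
I3 mul r2: issue@4 deps=(None,2) exec_start@6 write@8
I4 add r1: issue@5 deps=(3,1) exec_start@8 write@9

Answer: 3 5 6 8 9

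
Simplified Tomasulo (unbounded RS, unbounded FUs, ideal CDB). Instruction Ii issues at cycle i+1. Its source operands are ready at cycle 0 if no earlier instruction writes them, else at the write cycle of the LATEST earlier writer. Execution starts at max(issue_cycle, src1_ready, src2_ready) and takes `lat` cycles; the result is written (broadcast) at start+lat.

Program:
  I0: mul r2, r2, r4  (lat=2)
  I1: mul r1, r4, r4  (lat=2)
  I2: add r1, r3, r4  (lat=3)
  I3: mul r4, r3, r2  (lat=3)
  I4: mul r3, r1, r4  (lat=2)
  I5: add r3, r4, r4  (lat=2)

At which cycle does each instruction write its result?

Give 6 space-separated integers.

I0 mul r2: issue@1 deps=(None,None) exec_start@1 write@3
I1 mul r1: issue@2 deps=(None,None) exec_start@2 write@4
I2 add r1: issue@3 deps=(None,None) exec_start@3 write@6
I3 mul r4: issue@4 deps=(None,0) exec_start@4 write@7
I4 mul r3: issue@5 deps=(2,3) exec_start@7 write@9
I5 add r3: issue@6 deps=(3,3) exec_start@7 write@9

Answer: 3 4 6 7 9 9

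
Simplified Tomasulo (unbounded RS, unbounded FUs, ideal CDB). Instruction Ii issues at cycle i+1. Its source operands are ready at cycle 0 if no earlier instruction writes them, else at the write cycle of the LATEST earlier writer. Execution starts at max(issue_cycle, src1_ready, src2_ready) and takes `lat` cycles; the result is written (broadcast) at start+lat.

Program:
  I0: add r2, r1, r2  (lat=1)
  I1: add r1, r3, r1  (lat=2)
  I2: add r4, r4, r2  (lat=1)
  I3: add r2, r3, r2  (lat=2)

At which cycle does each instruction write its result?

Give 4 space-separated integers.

I0 add r2: issue@1 deps=(None,None) exec_start@1 write@2
I1 add r1: issue@2 deps=(None,None) exec_start@2 write@4
I2 add r4: issue@3 deps=(None,0) exec_start@3 write@4
I3 add r2: issue@4 deps=(None,0) exec_start@4 write@6

Answer: 2 4 4 6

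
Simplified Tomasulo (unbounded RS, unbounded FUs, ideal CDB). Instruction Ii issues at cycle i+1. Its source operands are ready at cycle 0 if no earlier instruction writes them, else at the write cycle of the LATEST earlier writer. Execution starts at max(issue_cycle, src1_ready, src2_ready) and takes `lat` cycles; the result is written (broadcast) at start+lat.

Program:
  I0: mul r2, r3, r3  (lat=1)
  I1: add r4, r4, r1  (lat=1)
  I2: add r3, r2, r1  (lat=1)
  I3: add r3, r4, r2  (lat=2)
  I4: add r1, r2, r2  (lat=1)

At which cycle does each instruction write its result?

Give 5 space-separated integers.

Answer: 2 3 4 6 6

Derivation:
I0 mul r2: issue@1 deps=(None,None) exec_start@1 write@2
I1 add r4: issue@2 deps=(None,None) exec_start@2 write@3
I2 add r3: issue@3 deps=(0,None) exec_start@3 write@4
I3 add r3: issue@4 deps=(1,0) exec_start@4 write@6
I4 add r1: issue@5 deps=(0,0) exec_start@5 write@6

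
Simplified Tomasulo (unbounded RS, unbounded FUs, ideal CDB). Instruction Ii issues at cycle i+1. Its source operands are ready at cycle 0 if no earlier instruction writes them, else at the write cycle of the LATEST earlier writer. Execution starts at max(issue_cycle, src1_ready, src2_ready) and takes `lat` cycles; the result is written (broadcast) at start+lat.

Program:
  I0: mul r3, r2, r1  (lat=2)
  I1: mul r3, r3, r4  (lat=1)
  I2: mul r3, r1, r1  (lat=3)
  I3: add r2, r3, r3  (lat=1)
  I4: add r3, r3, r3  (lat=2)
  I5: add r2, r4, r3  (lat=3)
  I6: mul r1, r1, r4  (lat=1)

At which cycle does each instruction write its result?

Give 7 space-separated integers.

I0 mul r3: issue@1 deps=(None,None) exec_start@1 write@3
I1 mul r3: issue@2 deps=(0,None) exec_start@3 write@4
I2 mul r3: issue@3 deps=(None,None) exec_start@3 write@6
I3 add r2: issue@4 deps=(2,2) exec_start@6 write@7
I4 add r3: issue@5 deps=(2,2) exec_start@6 write@8
I5 add r2: issue@6 deps=(None,4) exec_start@8 write@11
I6 mul r1: issue@7 deps=(None,None) exec_start@7 write@8

Answer: 3 4 6 7 8 11 8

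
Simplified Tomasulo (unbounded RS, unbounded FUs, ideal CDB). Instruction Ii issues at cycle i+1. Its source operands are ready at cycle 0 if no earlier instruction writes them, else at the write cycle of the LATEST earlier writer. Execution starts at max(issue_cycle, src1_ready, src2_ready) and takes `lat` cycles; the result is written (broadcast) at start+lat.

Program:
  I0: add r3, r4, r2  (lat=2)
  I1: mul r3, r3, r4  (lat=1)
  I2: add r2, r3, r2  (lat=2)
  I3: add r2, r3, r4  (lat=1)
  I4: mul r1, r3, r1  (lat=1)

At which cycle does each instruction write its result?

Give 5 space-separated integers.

I0 add r3: issue@1 deps=(None,None) exec_start@1 write@3
I1 mul r3: issue@2 deps=(0,None) exec_start@3 write@4
I2 add r2: issue@3 deps=(1,None) exec_start@4 write@6
I3 add r2: issue@4 deps=(1,None) exec_start@4 write@5
I4 mul r1: issue@5 deps=(1,None) exec_start@5 write@6

Answer: 3 4 6 5 6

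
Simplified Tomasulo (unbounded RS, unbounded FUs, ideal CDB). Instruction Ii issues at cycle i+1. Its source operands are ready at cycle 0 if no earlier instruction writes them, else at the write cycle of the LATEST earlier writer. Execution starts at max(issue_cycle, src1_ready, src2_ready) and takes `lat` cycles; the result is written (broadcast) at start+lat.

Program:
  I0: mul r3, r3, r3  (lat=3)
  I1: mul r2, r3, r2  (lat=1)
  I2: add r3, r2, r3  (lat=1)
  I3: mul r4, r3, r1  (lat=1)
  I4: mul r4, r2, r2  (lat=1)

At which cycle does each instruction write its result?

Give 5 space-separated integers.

I0 mul r3: issue@1 deps=(None,None) exec_start@1 write@4
I1 mul r2: issue@2 deps=(0,None) exec_start@4 write@5
I2 add r3: issue@3 deps=(1,0) exec_start@5 write@6
I3 mul r4: issue@4 deps=(2,None) exec_start@6 write@7
I4 mul r4: issue@5 deps=(1,1) exec_start@5 write@6

Answer: 4 5 6 7 6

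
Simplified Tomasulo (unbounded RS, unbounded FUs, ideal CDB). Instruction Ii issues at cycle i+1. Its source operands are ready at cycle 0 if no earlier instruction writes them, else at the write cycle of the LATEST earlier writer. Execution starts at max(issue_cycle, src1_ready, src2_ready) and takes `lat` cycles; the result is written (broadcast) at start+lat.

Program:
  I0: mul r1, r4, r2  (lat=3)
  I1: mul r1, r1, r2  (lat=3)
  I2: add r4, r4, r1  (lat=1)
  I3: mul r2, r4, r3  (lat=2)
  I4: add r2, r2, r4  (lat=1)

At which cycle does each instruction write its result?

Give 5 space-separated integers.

Answer: 4 7 8 10 11

Derivation:
I0 mul r1: issue@1 deps=(None,None) exec_start@1 write@4
I1 mul r1: issue@2 deps=(0,None) exec_start@4 write@7
I2 add r4: issue@3 deps=(None,1) exec_start@7 write@8
I3 mul r2: issue@4 deps=(2,None) exec_start@8 write@10
I4 add r2: issue@5 deps=(3,2) exec_start@10 write@11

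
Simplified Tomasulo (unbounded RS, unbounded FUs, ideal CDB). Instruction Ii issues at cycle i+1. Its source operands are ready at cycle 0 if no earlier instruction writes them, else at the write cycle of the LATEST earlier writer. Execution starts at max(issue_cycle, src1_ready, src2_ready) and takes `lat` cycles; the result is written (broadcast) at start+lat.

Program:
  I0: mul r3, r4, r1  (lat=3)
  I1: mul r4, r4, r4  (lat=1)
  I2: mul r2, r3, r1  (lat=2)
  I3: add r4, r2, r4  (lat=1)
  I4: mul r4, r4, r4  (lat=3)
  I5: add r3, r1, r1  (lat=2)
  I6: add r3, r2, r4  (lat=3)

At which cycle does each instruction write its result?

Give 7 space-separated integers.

Answer: 4 3 6 7 10 8 13

Derivation:
I0 mul r3: issue@1 deps=(None,None) exec_start@1 write@4
I1 mul r4: issue@2 deps=(None,None) exec_start@2 write@3
I2 mul r2: issue@3 deps=(0,None) exec_start@4 write@6
I3 add r4: issue@4 deps=(2,1) exec_start@6 write@7
I4 mul r4: issue@5 deps=(3,3) exec_start@7 write@10
I5 add r3: issue@6 deps=(None,None) exec_start@6 write@8
I6 add r3: issue@7 deps=(2,4) exec_start@10 write@13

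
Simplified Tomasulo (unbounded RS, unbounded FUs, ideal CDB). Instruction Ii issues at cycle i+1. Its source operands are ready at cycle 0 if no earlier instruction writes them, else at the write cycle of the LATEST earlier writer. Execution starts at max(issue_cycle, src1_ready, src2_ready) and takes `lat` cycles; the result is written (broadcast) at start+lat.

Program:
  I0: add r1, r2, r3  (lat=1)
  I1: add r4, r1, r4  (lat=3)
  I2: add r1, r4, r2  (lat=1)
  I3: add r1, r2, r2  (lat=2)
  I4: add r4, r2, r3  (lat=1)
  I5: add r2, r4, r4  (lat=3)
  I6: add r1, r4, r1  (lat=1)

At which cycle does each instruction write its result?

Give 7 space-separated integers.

Answer: 2 5 6 6 6 9 8

Derivation:
I0 add r1: issue@1 deps=(None,None) exec_start@1 write@2
I1 add r4: issue@2 deps=(0,None) exec_start@2 write@5
I2 add r1: issue@3 deps=(1,None) exec_start@5 write@6
I3 add r1: issue@4 deps=(None,None) exec_start@4 write@6
I4 add r4: issue@5 deps=(None,None) exec_start@5 write@6
I5 add r2: issue@6 deps=(4,4) exec_start@6 write@9
I6 add r1: issue@7 deps=(4,3) exec_start@7 write@8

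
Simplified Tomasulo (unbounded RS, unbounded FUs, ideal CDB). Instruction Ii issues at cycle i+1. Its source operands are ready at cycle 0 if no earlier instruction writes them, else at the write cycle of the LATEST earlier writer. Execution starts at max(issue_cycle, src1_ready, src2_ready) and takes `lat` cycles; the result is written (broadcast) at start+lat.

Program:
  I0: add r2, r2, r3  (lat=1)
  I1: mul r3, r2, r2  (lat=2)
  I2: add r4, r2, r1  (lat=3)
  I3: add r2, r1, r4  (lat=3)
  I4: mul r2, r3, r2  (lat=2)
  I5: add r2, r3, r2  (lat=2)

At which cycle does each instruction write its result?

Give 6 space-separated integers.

I0 add r2: issue@1 deps=(None,None) exec_start@1 write@2
I1 mul r3: issue@2 deps=(0,0) exec_start@2 write@4
I2 add r4: issue@3 deps=(0,None) exec_start@3 write@6
I3 add r2: issue@4 deps=(None,2) exec_start@6 write@9
I4 mul r2: issue@5 deps=(1,3) exec_start@9 write@11
I5 add r2: issue@6 deps=(1,4) exec_start@11 write@13

Answer: 2 4 6 9 11 13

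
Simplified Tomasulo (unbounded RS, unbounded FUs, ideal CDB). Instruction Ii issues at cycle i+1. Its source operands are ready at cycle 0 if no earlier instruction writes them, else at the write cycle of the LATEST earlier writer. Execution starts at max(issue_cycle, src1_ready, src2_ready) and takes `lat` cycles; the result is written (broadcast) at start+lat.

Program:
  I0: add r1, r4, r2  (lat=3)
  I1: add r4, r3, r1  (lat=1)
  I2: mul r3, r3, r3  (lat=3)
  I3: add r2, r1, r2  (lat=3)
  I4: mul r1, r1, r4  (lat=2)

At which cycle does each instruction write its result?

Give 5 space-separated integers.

I0 add r1: issue@1 deps=(None,None) exec_start@1 write@4
I1 add r4: issue@2 deps=(None,0) exec_start@4 write@5
I2 mul r3: issue@3 deps=(None,None) exec_start@3 write@6
I3 add r2: issue@4 deps=(0,None) exec_start@4 write@7
I4 mul r1: issue@5 deps=(0,1) exec_start@5 write@7

Answer: 4 5 6 7 7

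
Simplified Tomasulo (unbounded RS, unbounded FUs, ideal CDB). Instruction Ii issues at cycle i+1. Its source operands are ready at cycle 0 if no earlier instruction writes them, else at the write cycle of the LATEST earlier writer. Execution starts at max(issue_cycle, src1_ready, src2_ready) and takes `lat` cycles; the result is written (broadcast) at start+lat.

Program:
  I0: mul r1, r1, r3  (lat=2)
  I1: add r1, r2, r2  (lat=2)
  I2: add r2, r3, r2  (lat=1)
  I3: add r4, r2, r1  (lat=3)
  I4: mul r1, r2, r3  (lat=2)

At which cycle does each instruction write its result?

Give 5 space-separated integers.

I0 mul r1: issue@1 deps=(None,None) exec_start@1 write@3
I1 add r1: issue@2 deps=(None,None) exec_start@2 write@4
I2 add r2: issue@3 deps=(None,None) exec_start@3 write@4
I3 add r4: issue@4 deps=(2,1) exec_start@4 write@7
I4 mul r1: issue@5 deps=(2,None) exec_start@5 write@7

Answer: 3 4 4 7 7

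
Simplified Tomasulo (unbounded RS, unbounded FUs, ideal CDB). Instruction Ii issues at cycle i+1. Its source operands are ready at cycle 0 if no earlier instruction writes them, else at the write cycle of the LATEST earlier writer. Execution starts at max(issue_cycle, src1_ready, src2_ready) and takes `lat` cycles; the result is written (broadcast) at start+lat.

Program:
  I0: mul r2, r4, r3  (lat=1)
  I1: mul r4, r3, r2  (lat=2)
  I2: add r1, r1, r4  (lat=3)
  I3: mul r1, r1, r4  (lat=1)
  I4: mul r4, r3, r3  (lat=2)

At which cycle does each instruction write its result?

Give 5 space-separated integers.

I0 mul r2: issue@1 deps=(None,None) exec_start@1 write@2
I1 mul r4: issue@2 deps=(None,0) exec_start@2 write@4
I2 add r1: issue@3 deps=(None,1) exec_start@4 write@7
I3 mul r1: issue@4 deps=(2,1) exec_start@7 write@8
I4 mul r4: issue@5 deps=(None,None) exec_start@5 write@7

Answer: 2 4 7 8 7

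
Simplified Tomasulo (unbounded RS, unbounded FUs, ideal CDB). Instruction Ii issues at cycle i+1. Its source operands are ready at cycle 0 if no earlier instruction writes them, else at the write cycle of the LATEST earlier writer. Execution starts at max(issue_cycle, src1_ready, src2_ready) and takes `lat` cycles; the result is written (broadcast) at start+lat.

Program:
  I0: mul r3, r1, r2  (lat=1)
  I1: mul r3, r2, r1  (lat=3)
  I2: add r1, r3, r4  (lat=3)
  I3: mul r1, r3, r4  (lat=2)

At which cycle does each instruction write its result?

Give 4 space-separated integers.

I0 mul r3: issue@1 deps=(None,None) exec_start@1 write@2
I1 mul r3: issue@2 deps=(None,None) exec_start@2 write@5
I2 add r1: issue@3 deps=(1,None) exec_start@5 write@8
I3 mul r1: issue@4 deps=(1,None) exec_start@5 write@7

Answer: 2 5 8 7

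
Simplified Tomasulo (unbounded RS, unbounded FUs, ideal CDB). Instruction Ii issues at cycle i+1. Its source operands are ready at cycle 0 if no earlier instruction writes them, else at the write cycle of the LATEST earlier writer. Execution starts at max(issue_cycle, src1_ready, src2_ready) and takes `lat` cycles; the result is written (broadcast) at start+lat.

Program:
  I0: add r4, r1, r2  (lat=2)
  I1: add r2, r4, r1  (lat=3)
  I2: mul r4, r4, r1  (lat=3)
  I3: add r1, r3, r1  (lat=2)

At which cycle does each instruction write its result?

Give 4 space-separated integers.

I0 add r4: issue@1 deps=(None,None) exec_start@1 write@3
I1 add r2: issue@2 deps=(0,None) exec_start@3 write@6
I2 mul r4: issue@3 deps=(0,None) exec_start@3 write@6
I3 add r1: issue@4 deps=(None,None) exec_start@4 write@6

Answer: 3 6 6 6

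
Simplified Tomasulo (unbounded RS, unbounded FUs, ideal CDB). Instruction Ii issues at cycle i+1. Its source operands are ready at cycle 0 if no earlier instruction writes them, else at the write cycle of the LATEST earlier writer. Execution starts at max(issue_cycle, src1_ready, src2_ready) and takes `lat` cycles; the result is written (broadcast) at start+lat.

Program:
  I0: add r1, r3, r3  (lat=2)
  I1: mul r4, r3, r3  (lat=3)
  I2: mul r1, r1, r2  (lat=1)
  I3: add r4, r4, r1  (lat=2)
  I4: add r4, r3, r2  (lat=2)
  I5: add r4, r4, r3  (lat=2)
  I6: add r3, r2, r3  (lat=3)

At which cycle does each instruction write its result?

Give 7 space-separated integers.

Answer: 3 5 4 7 7 9 10

Derivation:
I0 add r1: issue@1 deps=(None,None) exec_start@1 write@3
I1 mul r4: issue@2 deps=(None,None) exec_start@2 write@5
I2 mul r1: issue@3 deps=(0,None) exec_start@3 write@4
I3 add r4: issue@4 deps=(1,2) exec_start@5 write@7
I4 add r4: issue@5 deps=(None,None) exec_start@5 write@7
I5 add r4: issue@6 deps=(4,None) exec_start@7 write@9
I6 add r3: issue@7 deps=(None,None) exec_start@7 write@10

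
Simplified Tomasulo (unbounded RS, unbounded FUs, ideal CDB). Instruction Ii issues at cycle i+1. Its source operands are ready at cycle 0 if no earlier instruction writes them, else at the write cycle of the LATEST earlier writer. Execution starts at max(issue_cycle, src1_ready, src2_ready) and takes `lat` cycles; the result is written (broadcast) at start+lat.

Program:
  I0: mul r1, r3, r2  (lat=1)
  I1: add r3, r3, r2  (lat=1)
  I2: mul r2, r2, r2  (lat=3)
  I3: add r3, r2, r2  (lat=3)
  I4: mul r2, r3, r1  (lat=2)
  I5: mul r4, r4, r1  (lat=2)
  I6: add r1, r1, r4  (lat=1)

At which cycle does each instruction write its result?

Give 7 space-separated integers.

I0 mul r1: issue@1 deps=(None,None) exec_start@1 write@2
I1 add r3: issue@2 deps=(None,None) exec_start@2 write@3
I2 mul r2: issue@3 deps=(None,None) exec_start@3 write@6
I3 add r3: issue@4 deps=(2,2) exec_start@6 write@9
I4 mul r2: issue@5 deps=(3,0) exec_start@9 write@11
I5 mul r4: issue@6 deps=(None,0) exec_start@6 write@8
I6 add r1: issue@7 deps=(0,5) exec_start@8 write@9

Answer: 2 3 6 9 11 8 9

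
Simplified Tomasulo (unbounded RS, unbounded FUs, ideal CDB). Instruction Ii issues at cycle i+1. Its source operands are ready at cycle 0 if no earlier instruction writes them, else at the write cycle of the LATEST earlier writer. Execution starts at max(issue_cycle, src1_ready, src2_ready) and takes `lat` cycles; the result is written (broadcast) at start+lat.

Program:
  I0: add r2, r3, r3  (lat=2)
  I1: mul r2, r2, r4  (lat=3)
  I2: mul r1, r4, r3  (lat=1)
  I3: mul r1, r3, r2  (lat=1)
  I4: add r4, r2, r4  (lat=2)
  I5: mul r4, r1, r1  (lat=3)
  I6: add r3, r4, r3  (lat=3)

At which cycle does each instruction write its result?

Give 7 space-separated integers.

I0 add r2: issue@1 deps=(None,None) exec_start@1 write@3
I1 mul r2: issue@2 deps=(0,None) exec_start@3 write@6
I2 mul r1: issue@3 deps=(None,None) exec_start@3 write@4
I3 mul r1: issue@4 deps=(None,1) exec_start@6 write@7
I4 add r4: issue@5 deps=(1,None) exec_start@6 write@8
I5 mul r4: issue@6 deps=(3,3) exec_start@7 write@10
I6 add r3: issue@7 deps=(5,None) exec_start@10 write@13

Answer: 3 6 4 7 8 10 13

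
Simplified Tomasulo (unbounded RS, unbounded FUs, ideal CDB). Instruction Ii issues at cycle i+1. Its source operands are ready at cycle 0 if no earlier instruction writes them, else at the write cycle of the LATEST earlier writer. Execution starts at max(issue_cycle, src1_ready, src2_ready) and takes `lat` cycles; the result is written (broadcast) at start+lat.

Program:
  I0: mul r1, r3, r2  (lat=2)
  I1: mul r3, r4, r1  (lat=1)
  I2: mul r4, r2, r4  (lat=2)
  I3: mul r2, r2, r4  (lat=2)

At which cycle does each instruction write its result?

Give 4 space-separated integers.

I0 mul r1: issue@1 deps=(None,None) exec_start@1 write@3
I1 mul r3: issue@2 deps=(None,0) exec_start@3 write@4
I2 mul r4: issue@3 deps=(None,None) exec_start@3 write@5
I3 mul r2: issue@4 deps=(None,2) exec_start@5 write@7

Answer: 3 4 5 7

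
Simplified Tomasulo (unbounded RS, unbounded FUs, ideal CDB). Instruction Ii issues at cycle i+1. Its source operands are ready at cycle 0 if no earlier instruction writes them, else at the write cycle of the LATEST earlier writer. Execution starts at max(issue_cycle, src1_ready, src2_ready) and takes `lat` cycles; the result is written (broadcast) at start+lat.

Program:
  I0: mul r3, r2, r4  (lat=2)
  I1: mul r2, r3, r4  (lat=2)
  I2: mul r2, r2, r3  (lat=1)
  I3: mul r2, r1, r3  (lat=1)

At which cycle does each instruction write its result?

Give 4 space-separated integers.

Answer: 3 5 6 5

Derivation:
I0 mul r3: issue@1 deps=(None,None) exec_start@1 write@3
I1 mul r2: issue@2 deps=(0,None) exec_start@3 write@5
I2 mul r2: issue@3 deps=(1,0) exec_start@5 write@6
I3 mul r2: issue@4 deps=(None,0) exec_start@4 write@5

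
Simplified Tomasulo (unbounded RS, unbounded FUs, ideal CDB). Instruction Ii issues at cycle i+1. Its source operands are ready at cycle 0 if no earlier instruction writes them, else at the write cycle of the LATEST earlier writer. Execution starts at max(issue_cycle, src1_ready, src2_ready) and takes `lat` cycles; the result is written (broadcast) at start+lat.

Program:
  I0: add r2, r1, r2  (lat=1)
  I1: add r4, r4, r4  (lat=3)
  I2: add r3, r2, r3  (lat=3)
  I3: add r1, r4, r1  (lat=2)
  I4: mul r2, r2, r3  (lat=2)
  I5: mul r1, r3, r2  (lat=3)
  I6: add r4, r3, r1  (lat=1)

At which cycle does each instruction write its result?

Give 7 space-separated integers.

Answer: 2 5 6 7 8 11 12

Derivation:
I0 add r2: issue@1 deps=(None,None) exec_start@1 write@2
I1 add r4: issue@2 deps=(None,None) exec_start@2 write@5
I2 add r3: issue@3 deps=(0,None) exec_start@3 write@6
I3 add r1: issue@4 deps=(1,None) exec_start@5 write@7
I4 mul r2: issue@5 deps=(0,2) exec_start@6 write@8
I5 mul r1: issue@6 deps=(2,4) exec_start@8 write@11
I6 add r4: issue@7 deps=(2,5) exec_start@11 write@12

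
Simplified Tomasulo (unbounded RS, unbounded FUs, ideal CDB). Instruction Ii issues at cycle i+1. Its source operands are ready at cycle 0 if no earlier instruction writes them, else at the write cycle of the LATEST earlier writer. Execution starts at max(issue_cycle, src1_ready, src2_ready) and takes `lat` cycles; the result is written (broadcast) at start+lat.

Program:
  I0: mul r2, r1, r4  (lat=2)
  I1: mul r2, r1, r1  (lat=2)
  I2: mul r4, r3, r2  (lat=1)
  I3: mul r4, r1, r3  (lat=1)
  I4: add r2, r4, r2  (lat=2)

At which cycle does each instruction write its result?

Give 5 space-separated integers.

Answer: 3 4 5 5 7

Derivation:
I0 mul r2: issue@1 deps=(None,None) exec_start@1 write@3
I1 mul r2: issue@2 deps=(None,None) exec_start@2 write@4
I2 mul r4: issue@3 deps=(None,1) exec_start@4 write@5
I3 mul r4: issue@4 deps=(None,None) exec_start@4 write@5
I4 add r2: issue@5 deps=(3,1) exec_start@5 write@7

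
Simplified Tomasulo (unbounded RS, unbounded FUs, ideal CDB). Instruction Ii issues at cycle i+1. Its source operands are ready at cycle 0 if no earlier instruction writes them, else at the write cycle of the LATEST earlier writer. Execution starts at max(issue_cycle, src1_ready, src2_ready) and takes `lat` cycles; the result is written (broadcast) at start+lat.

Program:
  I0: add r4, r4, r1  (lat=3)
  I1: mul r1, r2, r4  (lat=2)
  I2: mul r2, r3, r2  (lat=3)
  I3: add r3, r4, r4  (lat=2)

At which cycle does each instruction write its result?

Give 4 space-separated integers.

Answer: 4 6 6 6

Derivation:
I0 add r4: issue@1 deps=(None,None) exec_start@1 write@4
I1 mul r1: issue@2 deps=(None,0) exec_start@4 write@6
I2 mul r2: issue@3 deps=(None,None) exec_start@3 write@6
I3 add r3: issue@4 deps=(0,0) exec_start@4 write@6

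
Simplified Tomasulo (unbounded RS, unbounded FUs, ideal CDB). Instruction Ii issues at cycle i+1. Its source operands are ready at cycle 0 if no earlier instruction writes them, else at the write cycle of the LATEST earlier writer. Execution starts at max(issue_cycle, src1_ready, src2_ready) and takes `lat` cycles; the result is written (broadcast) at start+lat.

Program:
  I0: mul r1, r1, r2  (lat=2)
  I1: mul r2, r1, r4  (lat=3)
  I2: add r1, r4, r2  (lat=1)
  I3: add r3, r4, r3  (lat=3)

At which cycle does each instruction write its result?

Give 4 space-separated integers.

Answer: 3 6 7 7

Derivation:
I0 mul r1: issue@1 deps=(None,None) exec_start@1 write@3
I1 mul r2: issue@2 deps=(0,None) exec_start@3 write@6
I2 add r1: issue@3 deps=(None,1) exec_start@6 write@7
I3 add r3: issue@4 deps=(None,None) exec_start@4 write@7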